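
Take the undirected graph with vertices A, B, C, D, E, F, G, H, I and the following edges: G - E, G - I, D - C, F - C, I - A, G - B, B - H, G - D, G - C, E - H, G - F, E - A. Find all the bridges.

The edges on the cycle G-B-H-E-G are not bridges since each lies on that cycle.
Every edge lies on some cycle, so there are no bridges.

none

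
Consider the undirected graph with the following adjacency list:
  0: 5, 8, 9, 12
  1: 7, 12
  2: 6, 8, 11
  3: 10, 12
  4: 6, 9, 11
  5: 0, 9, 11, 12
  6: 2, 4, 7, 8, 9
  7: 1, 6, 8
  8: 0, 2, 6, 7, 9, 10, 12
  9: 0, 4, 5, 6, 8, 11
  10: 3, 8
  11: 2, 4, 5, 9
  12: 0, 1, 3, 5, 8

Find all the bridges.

none

The edges on the cycle 8-0-5-12-8 are not bridges since each lies on that cycle.
Every edge lies on some cycle, so there are no bridges.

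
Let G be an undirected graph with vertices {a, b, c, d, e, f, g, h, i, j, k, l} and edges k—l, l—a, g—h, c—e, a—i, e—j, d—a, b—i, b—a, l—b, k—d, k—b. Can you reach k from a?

From a we can reach a, b, d, i, k, l, which includes k.

Yes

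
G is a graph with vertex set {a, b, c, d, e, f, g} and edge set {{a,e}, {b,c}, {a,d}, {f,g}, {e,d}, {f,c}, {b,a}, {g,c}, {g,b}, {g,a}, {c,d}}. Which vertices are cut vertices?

none

Removing c, for instance, still leaves 1 component. No single vertex removal increases the component count — the graph has no articulation points.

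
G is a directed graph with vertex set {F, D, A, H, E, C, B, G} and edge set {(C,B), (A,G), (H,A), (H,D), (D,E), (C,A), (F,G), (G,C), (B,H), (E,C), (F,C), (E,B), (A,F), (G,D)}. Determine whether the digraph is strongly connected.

From F we can reach every vertex (A, B, C, D, E, F, G, H), and every vertex can reach F (A, B, C, D, E, F, G, H). So the whole graph is one strongly connected component.

Yes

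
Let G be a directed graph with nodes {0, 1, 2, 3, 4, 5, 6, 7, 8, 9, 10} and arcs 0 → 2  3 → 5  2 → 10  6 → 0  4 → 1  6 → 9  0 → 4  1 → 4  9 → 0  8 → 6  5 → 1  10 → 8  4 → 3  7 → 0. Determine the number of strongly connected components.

{0, 2, 6, 8, 9, 10} are all mutually reachable — one SCC of size 6.
{1, 3, 4, 5} are all mutually reachable — one SCC of size 4.
{7} is an SCC by itself.
That gives 3 strongly connected components.

3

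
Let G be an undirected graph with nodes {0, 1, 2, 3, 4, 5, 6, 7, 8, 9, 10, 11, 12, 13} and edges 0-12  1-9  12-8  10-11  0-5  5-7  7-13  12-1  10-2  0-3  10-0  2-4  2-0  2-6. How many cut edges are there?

The edges on the cycle 10-2-0-10 are not bridges since each lies on that cycle.
But removing 4-2 disconnects 4 from 2; removing 0-3 disconnects 0 from 3; removing 11-10 disconnects 11 from 10; removing 6-2 disconnects 6 from 2 — these are bridges.
In total 11 edges are bridges.

11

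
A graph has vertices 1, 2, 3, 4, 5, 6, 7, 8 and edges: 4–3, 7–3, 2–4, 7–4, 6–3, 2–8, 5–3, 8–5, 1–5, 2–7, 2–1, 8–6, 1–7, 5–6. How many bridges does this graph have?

0

The edges on the cycle 8-5-6-8 are not bridges since each lies on that cycle.
Every edge lies on some cycle, so there are no bridges.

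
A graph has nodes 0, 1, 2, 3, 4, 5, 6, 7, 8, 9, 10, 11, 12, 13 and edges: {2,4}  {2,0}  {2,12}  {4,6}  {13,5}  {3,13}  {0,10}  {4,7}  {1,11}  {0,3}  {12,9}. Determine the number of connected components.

8 is isolated — a component by itself.
Starting from 1 we can reach 1, 11. That is one component of size 2.
Starting from 0 we can reach 0, 2, 3, 4, 5, 6, 7, 9, 10, 12, 13. That is one component of size 11.
Total: 3 components.

3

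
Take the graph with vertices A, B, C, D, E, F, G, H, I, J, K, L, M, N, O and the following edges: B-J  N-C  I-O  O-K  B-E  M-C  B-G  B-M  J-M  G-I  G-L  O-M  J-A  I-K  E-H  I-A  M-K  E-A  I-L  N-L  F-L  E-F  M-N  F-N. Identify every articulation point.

E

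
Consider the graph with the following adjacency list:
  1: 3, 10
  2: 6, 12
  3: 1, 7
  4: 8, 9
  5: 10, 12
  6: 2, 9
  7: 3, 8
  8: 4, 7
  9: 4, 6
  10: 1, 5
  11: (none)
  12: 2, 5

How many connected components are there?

2

11 is isolated — a component by itself.
Starting from 1 we can reach 1, 2, 3, 4, 5, 6, 7, 8, 9, 10, 12. That is one component of size 11.
Total: 2 components.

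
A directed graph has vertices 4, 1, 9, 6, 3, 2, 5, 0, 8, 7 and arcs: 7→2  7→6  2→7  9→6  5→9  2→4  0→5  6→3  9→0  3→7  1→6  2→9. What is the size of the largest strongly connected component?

7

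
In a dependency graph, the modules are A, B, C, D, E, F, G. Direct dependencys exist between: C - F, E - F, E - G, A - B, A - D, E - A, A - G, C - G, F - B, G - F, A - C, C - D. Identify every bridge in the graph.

none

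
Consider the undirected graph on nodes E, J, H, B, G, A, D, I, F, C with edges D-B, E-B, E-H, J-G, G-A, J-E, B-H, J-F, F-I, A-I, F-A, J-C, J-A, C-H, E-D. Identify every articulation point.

Removing J increases the component count from 1 to 2, so J is a cut vertex.
By contrast removing H leaves 1 component; it is not a cut vertex. No other vertex is a cut vertex either.

J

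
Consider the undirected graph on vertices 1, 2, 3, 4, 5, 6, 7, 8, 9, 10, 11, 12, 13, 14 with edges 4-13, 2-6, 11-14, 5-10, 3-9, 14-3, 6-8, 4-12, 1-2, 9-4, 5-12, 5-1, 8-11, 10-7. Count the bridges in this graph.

The edges on the cycle 5-1-2-6-8-11-14-3-9-4-12-5 are not bridges since each lies on that cycle.
But removing 10-7 disconnects 10 from 7; removing 4-13 disconnects 4 from 13; removing 5-10 disconnects 5 from 10 — these are bridges.
That makes 3 bridges.

3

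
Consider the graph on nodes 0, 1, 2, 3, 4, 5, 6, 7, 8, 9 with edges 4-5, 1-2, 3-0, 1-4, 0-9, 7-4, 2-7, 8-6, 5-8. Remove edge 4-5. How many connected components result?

3

Before removal there are 2 components.
4-5 is a bridge — removing it separates 4's side from 5's side.
After removal: 3 components.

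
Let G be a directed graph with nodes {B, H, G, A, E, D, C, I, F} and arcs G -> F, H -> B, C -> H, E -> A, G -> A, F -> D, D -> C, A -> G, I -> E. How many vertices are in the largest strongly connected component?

2

{A, G} are all mutually reachable — one SCC of size 2.
{E} is an SCC by itself.
{D} is an SCC by itself.
{C} is an SCC by itself.
{B} is an SCC by itself.
(and 3 more singleton SCCs)
The largest has 2 vertices.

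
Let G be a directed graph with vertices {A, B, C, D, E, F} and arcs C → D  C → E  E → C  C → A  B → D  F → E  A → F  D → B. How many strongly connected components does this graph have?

2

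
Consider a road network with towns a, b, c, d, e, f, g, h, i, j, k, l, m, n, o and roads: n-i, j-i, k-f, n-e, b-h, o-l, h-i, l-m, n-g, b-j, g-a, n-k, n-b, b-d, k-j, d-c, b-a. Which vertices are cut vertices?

b, d, k, l, n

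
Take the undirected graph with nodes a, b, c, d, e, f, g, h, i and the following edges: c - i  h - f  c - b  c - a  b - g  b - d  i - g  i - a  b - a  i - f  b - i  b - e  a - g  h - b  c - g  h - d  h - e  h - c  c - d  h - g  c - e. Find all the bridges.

The edges on the cycle c-b-a-i-c are not bridges since each lies on that cycle.
Every edge lies on some cycle, so there are no bridges.

none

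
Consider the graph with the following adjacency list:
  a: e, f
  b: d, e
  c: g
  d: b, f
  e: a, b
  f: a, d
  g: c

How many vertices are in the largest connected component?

5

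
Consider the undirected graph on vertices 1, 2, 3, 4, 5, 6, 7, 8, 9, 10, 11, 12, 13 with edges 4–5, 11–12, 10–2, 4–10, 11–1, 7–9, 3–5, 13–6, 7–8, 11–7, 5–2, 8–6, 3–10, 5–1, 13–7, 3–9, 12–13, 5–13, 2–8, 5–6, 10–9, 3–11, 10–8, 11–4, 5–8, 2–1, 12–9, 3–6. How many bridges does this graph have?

0

The edges on the cycle 3-11-4-10-3 are not bridges since each lies on that cycle.
Every edge lies on some cycle, so there are no bridges.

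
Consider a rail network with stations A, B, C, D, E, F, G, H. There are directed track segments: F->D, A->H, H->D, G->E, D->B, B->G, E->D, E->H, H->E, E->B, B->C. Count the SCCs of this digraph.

{B, D, E, G, H} are all mutually reachable — one SCC of size 5.
{A} is an SCC by itself.
{C} is an SCC by itself.
{F} is an SCC by itself.
That gives 4 strongly connected components.

4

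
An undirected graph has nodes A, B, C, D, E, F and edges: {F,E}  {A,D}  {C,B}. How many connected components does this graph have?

3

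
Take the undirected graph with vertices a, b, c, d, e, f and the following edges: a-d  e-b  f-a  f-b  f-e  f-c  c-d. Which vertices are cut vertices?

Removing f increases the component count from 1 to 2, so f is a cut vertex.
By contrast removing a leaves 1 component; it is not a cut vertex. No other vertex is a cut vertex either.

f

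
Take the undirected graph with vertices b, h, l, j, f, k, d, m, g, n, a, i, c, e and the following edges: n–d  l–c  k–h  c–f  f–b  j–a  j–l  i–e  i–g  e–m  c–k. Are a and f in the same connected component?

From a we can reach a, b, c, f, h, j, k, l, which includes f.

Yes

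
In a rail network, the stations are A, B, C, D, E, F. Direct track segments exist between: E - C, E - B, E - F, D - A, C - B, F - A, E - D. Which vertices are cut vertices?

Removing E increases the component count from 1 to 2, so E is a cut vertex.
By contrast removing B leaves 1 component; it is not a cut vertex. No other vertex is a cut vertex either.

E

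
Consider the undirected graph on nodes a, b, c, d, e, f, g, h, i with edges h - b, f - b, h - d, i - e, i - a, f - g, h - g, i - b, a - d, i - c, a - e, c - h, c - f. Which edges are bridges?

none

The edges on the cycle i-c-h-d-a-i are not bridges since each lies on that cycle.
Every edge lies on some cycle, so there are no bridges.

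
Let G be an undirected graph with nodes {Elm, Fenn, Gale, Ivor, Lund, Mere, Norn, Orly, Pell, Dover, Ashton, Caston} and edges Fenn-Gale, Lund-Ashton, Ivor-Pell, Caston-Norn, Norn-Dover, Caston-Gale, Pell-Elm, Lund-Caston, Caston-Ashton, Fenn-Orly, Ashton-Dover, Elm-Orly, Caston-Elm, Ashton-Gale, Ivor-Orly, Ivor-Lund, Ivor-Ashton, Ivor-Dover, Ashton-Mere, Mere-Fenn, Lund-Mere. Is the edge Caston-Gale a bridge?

After removing Caston-Gale, the path Caston-Ashton-Gale still connects them, so the edge is not a bridge.

No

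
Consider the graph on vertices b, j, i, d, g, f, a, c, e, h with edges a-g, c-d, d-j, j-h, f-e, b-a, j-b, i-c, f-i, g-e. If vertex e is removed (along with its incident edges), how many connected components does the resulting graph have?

With e gone, the remaining components are: {a, b, c, d, f, g, h, i, j}.
That is 1 component.

1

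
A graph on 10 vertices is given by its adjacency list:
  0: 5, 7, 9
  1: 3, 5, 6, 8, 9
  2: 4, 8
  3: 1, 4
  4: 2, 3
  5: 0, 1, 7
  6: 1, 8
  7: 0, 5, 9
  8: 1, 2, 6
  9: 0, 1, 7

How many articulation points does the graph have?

1

Removing 1 increases the component count from 1 to 2, so 1 is a cut vertex.
By contrast removing 6 leaves 1 component; it is not a cut vertex. No other vertex is a cut vertex either.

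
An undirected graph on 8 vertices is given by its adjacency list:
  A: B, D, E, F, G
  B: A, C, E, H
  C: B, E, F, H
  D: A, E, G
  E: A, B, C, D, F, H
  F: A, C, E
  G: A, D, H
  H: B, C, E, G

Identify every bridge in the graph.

The edges on the cycle E-B-A-D-E are not bridges since each lies on that cycle.
Every edge lies on some cycle, so there are no bridges.

none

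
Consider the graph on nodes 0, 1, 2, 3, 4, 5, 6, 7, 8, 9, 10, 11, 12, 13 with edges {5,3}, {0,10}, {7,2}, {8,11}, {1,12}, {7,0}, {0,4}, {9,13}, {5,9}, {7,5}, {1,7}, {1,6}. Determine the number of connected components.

2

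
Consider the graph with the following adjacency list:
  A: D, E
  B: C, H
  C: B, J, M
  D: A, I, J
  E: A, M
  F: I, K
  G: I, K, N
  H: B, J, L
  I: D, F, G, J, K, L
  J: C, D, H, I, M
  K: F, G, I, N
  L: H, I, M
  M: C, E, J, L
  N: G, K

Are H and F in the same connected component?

Yes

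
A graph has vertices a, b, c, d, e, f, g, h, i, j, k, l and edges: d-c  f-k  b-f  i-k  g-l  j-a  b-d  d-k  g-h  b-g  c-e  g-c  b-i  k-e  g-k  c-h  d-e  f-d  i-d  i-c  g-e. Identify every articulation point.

Removing g increases the component count from 2 to 3, so g is a cut vertex.
By contrast removing e leaves 2 components; it is not a cut vertex. No other vertex is a cut vertex either.

g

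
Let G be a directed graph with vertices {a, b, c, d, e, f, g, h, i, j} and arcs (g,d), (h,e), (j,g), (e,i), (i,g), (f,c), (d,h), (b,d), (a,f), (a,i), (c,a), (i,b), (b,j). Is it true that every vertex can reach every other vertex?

No

There is no directed path from j to a, so the graph is not strongly connected.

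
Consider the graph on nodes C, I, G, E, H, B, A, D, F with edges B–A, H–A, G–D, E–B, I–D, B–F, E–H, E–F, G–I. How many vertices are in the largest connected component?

5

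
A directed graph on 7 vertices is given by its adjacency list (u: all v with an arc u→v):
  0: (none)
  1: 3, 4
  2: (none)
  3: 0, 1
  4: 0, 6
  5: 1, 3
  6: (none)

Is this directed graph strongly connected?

No

There is no directed path from 0 to 6, so the graph is not strongly connected.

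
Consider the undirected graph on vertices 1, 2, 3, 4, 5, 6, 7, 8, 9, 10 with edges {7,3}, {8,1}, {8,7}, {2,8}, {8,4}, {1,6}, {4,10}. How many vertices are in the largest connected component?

8

5 is isolated — a component by itself.
9 is isolated — a component by itself.
Starting from 1 we can reach 1, 2, 3, 4, 6, 7, 8, 10. That is one component of size 8.
The largest has 8 vertices.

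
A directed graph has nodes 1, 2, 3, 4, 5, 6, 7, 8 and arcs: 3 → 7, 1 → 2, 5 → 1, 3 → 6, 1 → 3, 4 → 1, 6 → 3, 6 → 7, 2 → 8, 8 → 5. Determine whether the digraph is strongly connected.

No

There is no directed path from 7 to 5, so the graph is not strongly connected.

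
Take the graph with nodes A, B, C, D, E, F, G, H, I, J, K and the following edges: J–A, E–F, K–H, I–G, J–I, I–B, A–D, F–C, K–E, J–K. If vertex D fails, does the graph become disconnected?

No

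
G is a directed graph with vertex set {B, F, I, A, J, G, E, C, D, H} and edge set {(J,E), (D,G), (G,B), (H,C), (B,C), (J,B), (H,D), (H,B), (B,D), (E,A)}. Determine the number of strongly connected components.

8

{B, D, G} are all mutually reachable — one SCC of size 3.
{A} is an SCC by itself.
{H} is an SCC by itself.
{E} is an SCC by itself.
{J} is an SCC by itself.
(and 3 more singleton SCCs)
That gives 8 strongly connected components.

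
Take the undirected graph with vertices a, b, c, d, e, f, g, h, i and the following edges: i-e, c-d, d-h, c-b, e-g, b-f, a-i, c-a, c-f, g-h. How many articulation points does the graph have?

Removing c increases the component count from 1 to 2, so c is a cut vertex.
By contrast removing b leaves 1 component; it is not a cut vertex. No other vertex is a cut vertex either.

1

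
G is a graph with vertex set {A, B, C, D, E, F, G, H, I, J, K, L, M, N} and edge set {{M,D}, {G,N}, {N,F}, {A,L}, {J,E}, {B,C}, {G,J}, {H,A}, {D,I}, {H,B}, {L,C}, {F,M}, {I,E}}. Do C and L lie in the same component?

Yes

From C we can reach A, B, C, H, L, which includes L.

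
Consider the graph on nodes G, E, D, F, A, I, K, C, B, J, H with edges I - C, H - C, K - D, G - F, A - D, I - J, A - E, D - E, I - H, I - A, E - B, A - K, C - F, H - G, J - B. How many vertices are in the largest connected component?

Starting from A we can reach A, B, C, D, E, F, G, H, I, J, K. That is one component of size 11.
The largest has 11 vertices.

11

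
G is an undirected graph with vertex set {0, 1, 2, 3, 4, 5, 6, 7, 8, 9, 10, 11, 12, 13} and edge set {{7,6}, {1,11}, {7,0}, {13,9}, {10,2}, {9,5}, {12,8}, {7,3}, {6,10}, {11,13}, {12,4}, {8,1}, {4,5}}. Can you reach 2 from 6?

From 6 we can reach 0, 2, 3, 6, 7, 10, which includes 2.

Yes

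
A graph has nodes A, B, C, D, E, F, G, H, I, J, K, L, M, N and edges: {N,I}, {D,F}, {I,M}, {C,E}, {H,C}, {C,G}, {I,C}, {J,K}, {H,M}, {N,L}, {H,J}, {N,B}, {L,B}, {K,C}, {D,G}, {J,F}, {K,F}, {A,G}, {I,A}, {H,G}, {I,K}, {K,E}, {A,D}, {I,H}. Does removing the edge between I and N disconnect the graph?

Yes

Removing I—N leaves no path between I and N: the component count goes from 1 to 2. So it is a bridge.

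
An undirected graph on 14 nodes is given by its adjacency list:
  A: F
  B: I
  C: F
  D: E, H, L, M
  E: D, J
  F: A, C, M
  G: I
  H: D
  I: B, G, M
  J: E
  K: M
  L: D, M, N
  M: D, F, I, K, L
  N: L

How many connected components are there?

1

Starting from A we can reach A, B, C, D, E, F, G, H, I, J, K, L, M, N. That is one component of size 14.
Total: 1 component.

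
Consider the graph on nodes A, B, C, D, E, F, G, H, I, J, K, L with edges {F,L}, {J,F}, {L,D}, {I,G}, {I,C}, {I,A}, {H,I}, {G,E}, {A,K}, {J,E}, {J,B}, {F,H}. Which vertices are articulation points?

Removing A increases the component count from 1 to 2, so A is a cut vertex.
Removing F increases the component count from 1 to 2, so F is a cut vertex.
Removing I increases the component count from 1 to 3, so I is a cut vertex.
Likewise J, L are cut vertices.
By contrast removing K leaves 1 component; it is not a cut vertex. No other vertex is a cut vertex either.

A, F, I, J, L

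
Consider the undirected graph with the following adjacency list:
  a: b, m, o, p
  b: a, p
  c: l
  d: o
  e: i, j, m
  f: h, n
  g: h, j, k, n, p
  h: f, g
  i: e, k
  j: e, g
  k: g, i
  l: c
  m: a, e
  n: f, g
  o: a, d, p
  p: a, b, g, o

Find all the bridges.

The edges on the cycle g-h-f-n-g are not bridges since each lies on that cycle.
But removing o-d disconnects o from d; removing c-l disconnects c from l — these are bridges.

c-l, d-o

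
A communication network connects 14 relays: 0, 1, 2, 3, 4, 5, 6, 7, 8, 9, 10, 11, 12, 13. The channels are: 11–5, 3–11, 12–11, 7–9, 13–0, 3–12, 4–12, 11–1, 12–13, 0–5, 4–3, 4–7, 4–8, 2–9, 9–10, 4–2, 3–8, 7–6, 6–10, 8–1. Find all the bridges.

The edges on the cycle 4-3-12-4 are not bridges since each lies on that cycle.
Every edge lies on some cycle, so there are no bridges.

none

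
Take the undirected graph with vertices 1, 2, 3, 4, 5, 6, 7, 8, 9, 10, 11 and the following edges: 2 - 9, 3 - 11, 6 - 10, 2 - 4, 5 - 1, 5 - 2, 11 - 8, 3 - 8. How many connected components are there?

7 is isolated — a component by itself.
Starting from 6 we can reach 6, 10. That is one component of size 2.
Starting from 3 we can reach 3, 8, 11. That is one component of size 3.
Starting from 1 we can reach 1, 2, 4, 5, 9. That is one component of size 5.
Total: 4 components.

4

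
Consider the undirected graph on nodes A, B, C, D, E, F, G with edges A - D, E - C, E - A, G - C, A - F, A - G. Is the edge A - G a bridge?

No

After removing A - G, the path A-E-C-G still connects them, so the edge is not a bridge.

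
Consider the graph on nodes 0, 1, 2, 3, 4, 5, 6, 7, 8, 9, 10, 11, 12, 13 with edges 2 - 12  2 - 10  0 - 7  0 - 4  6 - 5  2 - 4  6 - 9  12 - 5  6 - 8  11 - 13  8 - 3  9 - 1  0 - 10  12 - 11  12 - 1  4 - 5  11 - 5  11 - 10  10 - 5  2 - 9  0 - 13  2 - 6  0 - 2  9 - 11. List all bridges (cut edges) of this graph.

The edges on the cycle 2-6-5-10-2 are not bridges since each lies on that cycle.
But removing 8 - 6 disconnects 8 from 6; removing 3 - 8 disconnects 3 from 8; removing 0 - 7 disconnects 0 from 7 — these are bridges.

0-7, 3-8, 6-8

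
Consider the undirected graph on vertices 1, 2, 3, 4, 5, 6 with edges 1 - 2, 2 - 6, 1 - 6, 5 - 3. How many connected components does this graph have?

3

4 is isolated — a component by itself.
Starting from 3 we can reach 3, 5. That is one component of size 2.
Starting from 1 we can reach 1, 2, 6. That is one component of size 3.
Total: 3 components.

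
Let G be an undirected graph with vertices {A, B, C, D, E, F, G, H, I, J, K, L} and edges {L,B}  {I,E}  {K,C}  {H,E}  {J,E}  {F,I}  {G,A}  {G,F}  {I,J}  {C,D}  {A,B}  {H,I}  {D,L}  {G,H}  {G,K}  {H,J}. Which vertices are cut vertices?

G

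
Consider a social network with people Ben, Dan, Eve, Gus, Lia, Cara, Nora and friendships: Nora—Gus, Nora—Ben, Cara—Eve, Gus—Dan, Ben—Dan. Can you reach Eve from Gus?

The component containing Gus is {Ben, Dan, Gus, Nora}, and Eve is not in it.

No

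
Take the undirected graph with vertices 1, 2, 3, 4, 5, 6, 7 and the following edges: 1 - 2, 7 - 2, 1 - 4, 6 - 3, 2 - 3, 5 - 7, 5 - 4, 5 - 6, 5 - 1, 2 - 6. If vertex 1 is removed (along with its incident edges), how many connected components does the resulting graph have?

With 1 gone, the remaining components are: {2, 3, 4, 5, 6, 7}.
That is 1 component.

1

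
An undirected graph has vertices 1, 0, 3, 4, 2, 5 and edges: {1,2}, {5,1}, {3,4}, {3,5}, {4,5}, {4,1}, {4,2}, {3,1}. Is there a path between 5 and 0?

The component containing 5 is {1, 2, 3, 4, 5}, and 0 is not in it.

No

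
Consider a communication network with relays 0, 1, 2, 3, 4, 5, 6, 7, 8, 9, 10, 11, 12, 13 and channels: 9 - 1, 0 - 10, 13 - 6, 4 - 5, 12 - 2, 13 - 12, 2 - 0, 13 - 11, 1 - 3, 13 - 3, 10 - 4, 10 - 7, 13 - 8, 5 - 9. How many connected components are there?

Starting from 0 we can reach 0, 1, 2, 3, 4, 5, 6, 7, 8, 9, 10, 11, 12, 13. That is one component of size 14.
Total: 1 component.

1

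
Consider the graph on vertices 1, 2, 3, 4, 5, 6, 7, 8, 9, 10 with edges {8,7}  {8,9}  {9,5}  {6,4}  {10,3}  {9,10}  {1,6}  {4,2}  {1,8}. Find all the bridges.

1-6, 1-8, 10-3, 10-9, 2-4, 4-6, 5-9, 7-8, 8-9

removing 8-9 disconnects 8 from 9; removing 9-5 disconnects 9 from 5; removing 8-7 disconnects 8 from 7; removing 3-10 disconnects 3 from 10 — these are bridges.
In total 9 edges are bridges.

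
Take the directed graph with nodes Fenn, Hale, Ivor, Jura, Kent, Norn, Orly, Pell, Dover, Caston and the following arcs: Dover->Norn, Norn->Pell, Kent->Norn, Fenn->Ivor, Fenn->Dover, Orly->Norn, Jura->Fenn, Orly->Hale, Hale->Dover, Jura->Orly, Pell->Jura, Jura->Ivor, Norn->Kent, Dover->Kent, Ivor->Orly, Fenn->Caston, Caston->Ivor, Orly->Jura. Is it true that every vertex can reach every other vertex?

Yes

From Hale we can reach every vertex (Fenn, Hale, Ivor, Jura, Kent, Norn, Orly, Pell, Dover, Caston), and every vertex can reach Hale (Fenn, Hale, Ivor, Jura, Kent, Norn, Orly, Pell, Dover, Caston). So the whole graph is one strongly connected component.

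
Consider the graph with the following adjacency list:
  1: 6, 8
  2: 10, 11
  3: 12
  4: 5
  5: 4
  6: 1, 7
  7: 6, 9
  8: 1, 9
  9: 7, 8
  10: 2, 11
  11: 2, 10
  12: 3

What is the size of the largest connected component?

5

Starting from 4 we can reach 4, 5. That is one component of size 2.
Starting from 3 we can reach 3, 12. That is one component of size 2.
Starting from 2 we can reach 2, 10, 11. That is one component of size 3.
Starting from 1 we can reach 1, 6, 7, 8, 9. That is one component of size 5.
The largest has 5 vertices.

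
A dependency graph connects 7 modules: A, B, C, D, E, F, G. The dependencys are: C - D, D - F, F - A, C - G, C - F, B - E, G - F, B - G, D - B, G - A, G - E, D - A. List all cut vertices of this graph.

Removing A, for instance, still leaves 1 component. No single vertex removal increases the component count — the graph has no articulation points.

none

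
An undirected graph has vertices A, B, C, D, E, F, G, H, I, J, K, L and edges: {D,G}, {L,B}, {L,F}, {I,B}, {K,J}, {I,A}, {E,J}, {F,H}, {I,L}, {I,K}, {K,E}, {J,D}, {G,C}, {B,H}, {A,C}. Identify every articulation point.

Removing I increases the component count from 1 to 2, so I is a cut vertex.
By contrast removing K leaves 1 component; it is not a cut vertex. No other vertex is a cut vertex either.

I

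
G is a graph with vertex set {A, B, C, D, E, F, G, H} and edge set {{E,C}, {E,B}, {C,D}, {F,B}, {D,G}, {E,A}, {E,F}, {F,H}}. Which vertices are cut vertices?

Removing C increases the component count from 1 to 2, so C is a cut vertex.
Removing D increases the component count from 1 to 2, so D is a cut vertex.
Removing E increases the component count from 1 to 3, so E is a cut vertex.
Likewise F is a cut vertex.
By contrast removing A leaves 1 component; it is not a cut vertex. No other vertex is a cut vertex either.

C, D, E, F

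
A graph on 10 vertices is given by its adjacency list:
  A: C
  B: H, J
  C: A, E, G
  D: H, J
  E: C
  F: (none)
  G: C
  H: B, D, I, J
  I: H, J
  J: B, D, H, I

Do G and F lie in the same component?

No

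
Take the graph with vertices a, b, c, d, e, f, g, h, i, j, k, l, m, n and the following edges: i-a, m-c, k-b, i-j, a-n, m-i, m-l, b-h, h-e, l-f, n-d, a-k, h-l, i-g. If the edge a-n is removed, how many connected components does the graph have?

Before removal there is 1 component.
a-n is a bridge — removing it separates a's side from n's side.
After removal: 2 components.

2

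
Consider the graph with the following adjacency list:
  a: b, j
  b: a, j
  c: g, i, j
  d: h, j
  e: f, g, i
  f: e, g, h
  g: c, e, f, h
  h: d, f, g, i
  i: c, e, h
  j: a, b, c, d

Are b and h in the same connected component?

From b we can reach a, b, c, d, e, f, g, h, i, j, which includes h.

Yes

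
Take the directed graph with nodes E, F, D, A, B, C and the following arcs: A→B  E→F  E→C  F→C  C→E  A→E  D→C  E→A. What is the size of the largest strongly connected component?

{A, C, E, F} are all mutually reachable — one SCC of size 4.
{B} is an SCC by itself.
{D} is an SCC by itself.
The largest has 4 vertices.

4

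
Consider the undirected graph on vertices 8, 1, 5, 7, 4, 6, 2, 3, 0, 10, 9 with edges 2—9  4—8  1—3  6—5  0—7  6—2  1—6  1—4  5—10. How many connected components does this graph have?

Starting from 0 we can reach 0, 7. That is one component of size 2.
Starting from 1 we can reach 1, 2, 3, 4, 5, 6, 8, 9, 10. That is one component of size 9.
Total: 2 components.

2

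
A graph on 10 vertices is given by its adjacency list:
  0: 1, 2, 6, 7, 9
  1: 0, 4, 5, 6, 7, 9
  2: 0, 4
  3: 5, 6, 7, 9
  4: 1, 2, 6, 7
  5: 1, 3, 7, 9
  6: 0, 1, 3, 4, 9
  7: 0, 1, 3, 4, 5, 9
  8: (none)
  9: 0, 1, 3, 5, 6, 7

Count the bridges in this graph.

0

The edges on the cycle 0-6-4-1-5-7-0 are not bridges since each lies on that cycle.
Every edge lies on some cycle, so there are no bridges.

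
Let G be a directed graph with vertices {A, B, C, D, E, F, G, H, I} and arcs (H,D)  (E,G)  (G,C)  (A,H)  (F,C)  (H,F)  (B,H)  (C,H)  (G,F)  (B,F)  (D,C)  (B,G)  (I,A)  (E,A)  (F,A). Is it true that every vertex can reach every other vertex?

No

There is no directed path from B to I, so the graph is not strongly connected.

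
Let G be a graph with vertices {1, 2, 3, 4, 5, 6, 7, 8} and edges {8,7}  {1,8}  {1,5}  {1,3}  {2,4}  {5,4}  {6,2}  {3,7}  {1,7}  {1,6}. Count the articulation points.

Removing 1 increases the component count from 1 to 2, so 1 is a cut vertex.
By contrast removing 6 leaves 1 component; it is not a cut vertex. No other vertex is a cut vertex either.

1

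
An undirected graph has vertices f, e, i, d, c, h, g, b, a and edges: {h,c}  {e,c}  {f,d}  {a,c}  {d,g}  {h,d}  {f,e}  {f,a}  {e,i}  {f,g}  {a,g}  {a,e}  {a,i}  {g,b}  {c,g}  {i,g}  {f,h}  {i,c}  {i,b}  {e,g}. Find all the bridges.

The edges on the cycle f-h-d-g-e-f are not bridges since each lies on that cycle.
Every edge lies on some cycle, so there are no bridges.

none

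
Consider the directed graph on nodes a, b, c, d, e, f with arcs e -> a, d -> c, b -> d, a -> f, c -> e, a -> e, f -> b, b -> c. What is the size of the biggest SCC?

6

{a, b, c, d, e, f} are all mutually reachable — one SCC of size 6.
The largest has 6 vertices.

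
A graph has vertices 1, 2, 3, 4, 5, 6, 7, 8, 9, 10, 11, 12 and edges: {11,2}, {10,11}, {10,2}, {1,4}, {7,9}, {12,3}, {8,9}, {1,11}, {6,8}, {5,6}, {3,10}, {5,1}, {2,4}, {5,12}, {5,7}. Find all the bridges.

The edges on the cycle 10-11-2-10 are not bridges since each lies on that cycle.
Every edge lies on some cycle, so there are no bridges.

none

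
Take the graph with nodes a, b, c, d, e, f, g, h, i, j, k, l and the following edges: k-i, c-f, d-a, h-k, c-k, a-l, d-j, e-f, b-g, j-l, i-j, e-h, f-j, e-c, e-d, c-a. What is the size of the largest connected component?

Starting from b we can reach b, g. That is one component of size 2.
Starting from a we can reach a, c, d, e, f, h, i, j, k, l. That is one component of size 10.
The largest has 10 vertices.

10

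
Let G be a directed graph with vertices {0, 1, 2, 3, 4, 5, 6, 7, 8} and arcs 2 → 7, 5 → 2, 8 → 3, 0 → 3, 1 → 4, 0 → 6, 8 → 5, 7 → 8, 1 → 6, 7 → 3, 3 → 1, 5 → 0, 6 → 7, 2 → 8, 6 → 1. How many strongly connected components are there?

2

{0, 1, 2, 3, 5, 6, 7, 8} are all mutually reachable — one SCC of size 8.
{4} is an SCC by itself.
That gives 2 strongly connected components.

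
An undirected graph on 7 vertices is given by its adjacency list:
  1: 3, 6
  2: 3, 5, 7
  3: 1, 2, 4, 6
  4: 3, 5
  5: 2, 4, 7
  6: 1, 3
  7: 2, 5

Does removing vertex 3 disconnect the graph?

Yes

Deleting 3 raises the number of components from 1 to 2, so 3 is a cut vertex.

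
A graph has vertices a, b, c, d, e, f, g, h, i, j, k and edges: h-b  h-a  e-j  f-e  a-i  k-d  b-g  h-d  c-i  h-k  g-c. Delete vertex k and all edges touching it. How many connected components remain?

With k gone, the remaining components are: {e, f, j}; {a, b, c, d, g, h, i}.
That is 2 components.

2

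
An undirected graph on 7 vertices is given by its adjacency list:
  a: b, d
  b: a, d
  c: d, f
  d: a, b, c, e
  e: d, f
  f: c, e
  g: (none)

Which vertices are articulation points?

Removing d increases the component count from 2 to 3, so d is a cut vertex.
By contrast removing c leaves 2 components; it is not a cut vertex. No other vertex is a cut vertex either.

d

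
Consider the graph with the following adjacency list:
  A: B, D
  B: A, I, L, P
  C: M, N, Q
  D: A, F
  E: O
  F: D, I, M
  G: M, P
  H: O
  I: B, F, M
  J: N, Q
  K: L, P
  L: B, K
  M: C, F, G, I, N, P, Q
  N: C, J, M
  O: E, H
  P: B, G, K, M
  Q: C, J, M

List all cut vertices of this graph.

Removing M increases the component count from 2 to 3, so M is a cut vertex.
Removing O increases the component count from 2 to 3, so O is a cut vertex.
By contrast removing I leaves 2 components; it is not a cut vertex. No other vertex is a cut vertex either.

M, O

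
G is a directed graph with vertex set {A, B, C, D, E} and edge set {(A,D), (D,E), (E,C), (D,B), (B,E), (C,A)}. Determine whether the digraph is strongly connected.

From E we can reach every vertex (A, B, C, D, E), and every vertex can reach E (A, B, C, D, E). So the whole graph is one strongly connected component.

Yes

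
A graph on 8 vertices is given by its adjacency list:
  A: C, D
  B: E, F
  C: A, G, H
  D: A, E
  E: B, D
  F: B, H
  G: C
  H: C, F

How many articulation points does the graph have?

Removing C increases the component count from 1 to 2, so C is a cut vertex.
By contrast removing E leaves 1 component; it is not a cut vertex. No other vertex is a cut vertex either.

1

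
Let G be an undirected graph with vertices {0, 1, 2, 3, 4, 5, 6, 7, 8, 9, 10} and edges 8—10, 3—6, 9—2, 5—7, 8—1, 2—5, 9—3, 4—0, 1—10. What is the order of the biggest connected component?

6

Starting from 0 we can reach 0, 4. That is one component of size 2.
Starting from 1 we can reach 1, 8, 10. That is one component of size 3.
Starting from 2 we can reach 2, 3, 5, 6, 7, 9. That is one component of size 6.
The largest has 6 vertices.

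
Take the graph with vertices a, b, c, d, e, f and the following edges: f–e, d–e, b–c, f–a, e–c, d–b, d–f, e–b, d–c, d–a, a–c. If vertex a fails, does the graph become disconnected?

No

Deleting a leaves 1 component (was 1) (its neighbors c, d, f remain connected to each other), so a is not a cut vertex.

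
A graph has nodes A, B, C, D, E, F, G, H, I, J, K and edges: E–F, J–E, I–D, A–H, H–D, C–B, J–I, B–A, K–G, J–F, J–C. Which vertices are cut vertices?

J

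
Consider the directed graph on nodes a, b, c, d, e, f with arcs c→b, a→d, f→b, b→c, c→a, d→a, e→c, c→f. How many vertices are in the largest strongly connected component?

{b, c, f} are all mutually reachable — one SCC of size 3.
{a, d} are all mutually reachable — one SCC of size 2.
{e} is an SCC by itself.
The largest has 3 vertices.

3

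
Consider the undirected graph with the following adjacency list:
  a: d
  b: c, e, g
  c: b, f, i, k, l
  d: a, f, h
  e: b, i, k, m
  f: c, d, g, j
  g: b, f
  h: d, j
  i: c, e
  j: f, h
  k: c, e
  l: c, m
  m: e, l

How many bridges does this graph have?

1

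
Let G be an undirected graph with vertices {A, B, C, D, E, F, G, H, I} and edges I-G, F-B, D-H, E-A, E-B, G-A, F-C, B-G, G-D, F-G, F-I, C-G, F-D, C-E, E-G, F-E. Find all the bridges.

The edges on the cycle F-C-G-B-F are not bridges since each lies on that cycle.
But removing D-H disconnects D from H — this is a bridge.

D-H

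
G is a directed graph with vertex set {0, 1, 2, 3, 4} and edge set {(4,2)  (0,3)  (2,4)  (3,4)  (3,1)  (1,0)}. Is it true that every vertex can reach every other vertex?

No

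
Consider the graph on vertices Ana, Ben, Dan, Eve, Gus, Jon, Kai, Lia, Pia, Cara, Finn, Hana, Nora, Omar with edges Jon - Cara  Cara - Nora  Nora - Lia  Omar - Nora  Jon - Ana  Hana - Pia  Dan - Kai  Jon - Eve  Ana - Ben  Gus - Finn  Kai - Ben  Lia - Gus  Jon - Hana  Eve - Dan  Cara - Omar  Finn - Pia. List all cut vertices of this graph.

Jon

Removing Jon increases the component count from 1 to 2, so Jon is a cut vertex.
By contrast removing Omar leaves 1 component; it is not a cut vertex. No other vertex is a cut vertex either.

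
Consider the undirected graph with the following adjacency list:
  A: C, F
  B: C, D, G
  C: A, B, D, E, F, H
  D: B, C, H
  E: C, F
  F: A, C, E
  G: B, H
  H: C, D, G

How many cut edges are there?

The edges on the cycle C-D-B-C are not bridges since each lies on that cycle.
Every edge lies on some cycle, so there are no bridges.

0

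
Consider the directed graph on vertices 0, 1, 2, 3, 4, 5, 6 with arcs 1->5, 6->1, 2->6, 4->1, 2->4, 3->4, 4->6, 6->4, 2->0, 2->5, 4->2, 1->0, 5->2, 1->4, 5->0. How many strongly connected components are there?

{1, 2, 4, 5, 6} are all mutually reachable — one SCC of size 5.
{3} is an SCC by itself.
{0} is an SCC by itself.
That gives 3 strongly connected components.

3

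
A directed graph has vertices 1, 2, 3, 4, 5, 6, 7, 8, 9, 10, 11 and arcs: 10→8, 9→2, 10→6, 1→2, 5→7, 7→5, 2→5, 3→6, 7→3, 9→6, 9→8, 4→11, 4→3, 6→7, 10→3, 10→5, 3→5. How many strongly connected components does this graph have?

8

{3, 5, 6, 7} are all mutually reachable — one SCC of size 4.
{11} is an SCC by itself.
{1} is an SCC by itself.
{10} is an SCC by itself.
{4} is an SCC by itself.
(and 3 more singleton SCCs)
That gives 8 strongly connected components.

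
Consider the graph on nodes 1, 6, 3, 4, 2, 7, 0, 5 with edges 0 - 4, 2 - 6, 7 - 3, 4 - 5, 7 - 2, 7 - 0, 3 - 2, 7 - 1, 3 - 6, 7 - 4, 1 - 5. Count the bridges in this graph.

0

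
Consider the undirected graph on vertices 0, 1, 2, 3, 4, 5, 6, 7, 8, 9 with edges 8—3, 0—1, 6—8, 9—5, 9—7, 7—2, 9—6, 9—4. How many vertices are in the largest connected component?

Starting from 0 we can reach 0, 1. That is one component of size 2.
Starting from 2 we can reach 2, 3, 4, 5, 6, 7, 8, 9. That is one component of size 8.
The largest has 8 vertices.

8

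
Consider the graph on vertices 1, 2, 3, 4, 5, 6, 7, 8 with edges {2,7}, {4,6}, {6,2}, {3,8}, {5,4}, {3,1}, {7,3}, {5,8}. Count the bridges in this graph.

The edges on the cycle 5-4-6-2-7-3-8-5 are not bridges since each lies on that cycle.
But removing 3–1 disconnects 3 from 1 — this is a bridge.

1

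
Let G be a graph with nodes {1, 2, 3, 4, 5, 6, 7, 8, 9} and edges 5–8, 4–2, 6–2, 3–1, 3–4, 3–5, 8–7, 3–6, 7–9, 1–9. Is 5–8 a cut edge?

No

After removing 5–8, the path 5-3-1-9-7-8 still connects them, so the edge is not a bridge.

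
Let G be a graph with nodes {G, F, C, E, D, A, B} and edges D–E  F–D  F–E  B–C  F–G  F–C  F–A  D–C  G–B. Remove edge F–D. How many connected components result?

1

F and D are still connected via F-C-D, so the component count stays at 1.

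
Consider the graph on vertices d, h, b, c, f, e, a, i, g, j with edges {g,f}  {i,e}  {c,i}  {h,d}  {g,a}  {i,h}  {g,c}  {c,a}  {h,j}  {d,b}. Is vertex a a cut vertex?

No

Deleting a leaves 1 component (was 1) (its neighbors c, g remain connected to each other), so a is not a cut vertex.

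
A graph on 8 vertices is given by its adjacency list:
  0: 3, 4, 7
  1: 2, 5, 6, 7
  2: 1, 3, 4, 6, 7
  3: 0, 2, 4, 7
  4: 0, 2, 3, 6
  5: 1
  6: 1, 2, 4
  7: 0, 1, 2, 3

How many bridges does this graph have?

The edges on the cycle 4-0-3-2-4 are not bridges since each lies on that cycle.
But removing 1-5 disconnects 1 from 5 — this is a bridge.

1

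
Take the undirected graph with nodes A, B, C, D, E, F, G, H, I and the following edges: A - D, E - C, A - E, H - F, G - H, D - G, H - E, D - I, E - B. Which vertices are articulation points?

Removing D increases the component count from 1 to 2, so D is a cut vertex.
Removing E increases the component count from 1 to 3, so E is a cut vertex.
Removing H increases the component count from 1 to 2, so H is a cut vertex.
By contrast removing B leaves 1 component; it is not a cut vertex. No other vertex is a cut vertex either.

D, E, H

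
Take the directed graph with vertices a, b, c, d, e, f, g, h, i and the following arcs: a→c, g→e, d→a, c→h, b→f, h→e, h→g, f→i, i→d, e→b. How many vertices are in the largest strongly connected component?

9

{a, b, c, d, e, f, g, h, i} are all mutually reachable — one SCC of size 9.
The largest has 9 vertices.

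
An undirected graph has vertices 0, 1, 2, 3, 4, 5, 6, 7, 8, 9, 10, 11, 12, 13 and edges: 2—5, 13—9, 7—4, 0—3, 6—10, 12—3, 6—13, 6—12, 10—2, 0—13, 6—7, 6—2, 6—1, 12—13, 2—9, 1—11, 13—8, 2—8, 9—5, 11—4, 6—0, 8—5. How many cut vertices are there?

Removing 6 increases the component count from 1 to 2, so 6 is a cut vertex.
By contrast removing 12 leaves 1 component; it is not a cut vertex. No other vertex is a cut vertex either.

1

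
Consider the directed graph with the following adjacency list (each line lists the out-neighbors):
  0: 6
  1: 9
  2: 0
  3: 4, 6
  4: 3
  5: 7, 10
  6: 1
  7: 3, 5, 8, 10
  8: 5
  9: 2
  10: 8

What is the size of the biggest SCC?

5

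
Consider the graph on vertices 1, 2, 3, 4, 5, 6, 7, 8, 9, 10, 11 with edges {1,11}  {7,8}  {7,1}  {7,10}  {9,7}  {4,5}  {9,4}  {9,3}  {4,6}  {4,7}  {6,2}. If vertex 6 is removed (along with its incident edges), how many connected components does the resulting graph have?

With 6 gone, the remaining components are: {2}; {1, 3, 4, 5, 7, 8, 9, 10, 11}.
That is 2 components.

2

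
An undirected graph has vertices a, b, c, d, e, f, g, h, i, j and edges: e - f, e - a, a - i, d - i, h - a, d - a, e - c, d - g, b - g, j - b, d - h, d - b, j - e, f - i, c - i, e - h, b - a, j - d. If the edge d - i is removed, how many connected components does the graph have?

d and i are still connected via d-a-i, so the component count stays at 1.

1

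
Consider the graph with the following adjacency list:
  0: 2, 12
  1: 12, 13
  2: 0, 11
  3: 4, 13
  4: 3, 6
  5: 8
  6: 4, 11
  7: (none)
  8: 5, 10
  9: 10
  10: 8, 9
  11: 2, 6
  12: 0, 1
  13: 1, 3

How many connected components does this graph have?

7 is isolated — a component by itself.
Starting from 5 we can reach 5, 8, 9, 10. That is one component of size 4.
Starting from 0 we can reach 0, 1, 2, 3, 4, 6, 11, 12, 13. That is one component of size 9.
Total: 3 components.

3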